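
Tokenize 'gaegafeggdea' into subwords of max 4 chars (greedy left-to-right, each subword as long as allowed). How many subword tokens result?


'gaegafeggdea' has 12 characters.
Chunking with max size 4:
  Chunk 1: 'gaeg' (positions 0-3)
  Chunk 2: 'afeg' (positions 4-7)
  Chunk 3: 'gdea' (positions 8-11)
Total chunks: ceil(12 / 4) = 3

3


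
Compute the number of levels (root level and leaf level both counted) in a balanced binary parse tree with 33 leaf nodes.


In a balanced binary tree with n leaves the deepest leaf is ceil(log2(n)) edges below the root,
so counting node levels inclusive of root and leaves gives ceil(log2(n)) + 1 levels.
log2(33) = 5.0444
ceil(5.0444) = 6
levels = 6 + 1 = 7

7


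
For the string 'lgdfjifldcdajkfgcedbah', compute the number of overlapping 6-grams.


String 'lgdfjifldcdajkfgcedbah' has length L = 22.
Number of overlapping n-grams = L - n + 1
Substituting: 22 - 6 + 1 = 17

17


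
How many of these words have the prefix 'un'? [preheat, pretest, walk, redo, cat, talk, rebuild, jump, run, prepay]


Checking each word for prefix 'un':
  'preheat' -> no (count: 0)
  'pretest' -> no (count: 0)
  'walk' -> no (count: 0)
  'redo' -> no (count: 0)
  'cat' -> no (count: 0)
  'talk' -> no (count: 0)
  'rebuild' -> no (count: 0)
  'jump' -> no (count: 0)
  'run' -> no (count: 0)
  'prepay' -> no (count: 0)
Total with prefix 'un': 0

0


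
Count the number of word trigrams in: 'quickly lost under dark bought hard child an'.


Word trigrams from [8] words:
  Trigram 1: (quickly lost under)
  Trigram 2: (lost under dark)
  Trigram 3: (under dark bought)
  Trigram 4: (dark bought hard)
  Trigram 5: (bought hard child)
  Trigram 6: (hard child an)
Total word trigrams: 8 - 2 = 6

6


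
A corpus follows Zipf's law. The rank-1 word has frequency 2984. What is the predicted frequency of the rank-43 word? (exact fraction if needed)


Zipf's law: freq(rank) = f1 / rank
f1 = 2984, rank = 43
freq = 2984 / 43
GCD(2984, 43) = 1
Simplified: 2984/43

2984/43


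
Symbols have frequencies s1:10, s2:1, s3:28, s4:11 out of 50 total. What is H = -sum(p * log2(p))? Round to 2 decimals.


Computing entropy H = -sum(p_i * log2(p_i)):
  s1: p = 10/50 = 0.2000, -p*log2(p) = 0.4644
  s2: p = 1/50 = 0.0200, -p*log2(p) = 0.1129
  s3: p = 28/50 = 0.5600, -p*log2(p) = 0.4684
  s4: p = 11/50 = 0.2200, -p*log2(p) = 0.4806
H = sum of terms = 1.5263
Rounded to 2 decimals: 1.53

1.53


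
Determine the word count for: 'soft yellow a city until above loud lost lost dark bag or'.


Counting words by splitting on spaces:
  Word 1: 'soft'
  Word 2: 'yellow'
  Word 3: 'a'
  Word 4: 'city'
  Word 5: 'until'
  Word 6: 'above'
  Word 7: 'loud'
  Word 8: 'lost'
  Word 9: 'lost'
  Word 10: 'dark'
  Word 11: 'bag'
  Word 12: 'or'
Total words: 12

12


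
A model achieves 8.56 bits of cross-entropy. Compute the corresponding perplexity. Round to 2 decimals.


Perplexity formula: PP = 2^H
H = 8.56
PP = 2^8.56
Decompose: 2^8.56 = 2^8 * 2^0.56
2^8 = 256, 2^0.56 ~ 1.4742692
PP ~ 256 * 1.4742692 = 377.4129152
Rounded to 2 decimals: 377.41

377.41


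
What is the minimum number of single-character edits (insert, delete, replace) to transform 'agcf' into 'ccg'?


Building DP table for s1='agcf' (len 4) and s2='ccg' (len 3):
       c  c  g
    0  1  2  3
  a 1  1  2  3
  g 2  2  2  2
  c 3  2  2  3
  f 4  3  3  3
Edit distance = dp[4][3] = 3

3


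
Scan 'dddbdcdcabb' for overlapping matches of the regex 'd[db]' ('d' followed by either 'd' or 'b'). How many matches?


Pattern: d[db] means 'd' followed by either 'd' or 'b'.
Scanning 'dddbdcdcabb' position-by-position:
  Pos 0: window 'dd' -> MATCH
  Pos 1: window 'dd' -> MATCH
  Pos 2: window 'db' -> MATCH
  Pos 3: window 'bd' -> no
  Pos 4: window 'dc' -> no
  Pos 5: window 'cd' -> no
  Pos 6: window 'dc' -> no
  Pos 7: window 'ca' -> no
  Pos 8: window 'ab' -> no
  Pos 9: window 'bb' -> no
  Pos 10: window 'b' -> no
Total matches: 3

3


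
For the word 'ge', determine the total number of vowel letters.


Scanning each character of 'ge':
  Position 1: 'g' -> consonant (running count: 0)
  Position 2: 'e' -> vowel (running count: 1)
Total vowels: 1

1


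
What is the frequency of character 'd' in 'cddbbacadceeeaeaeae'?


Scanning 'cddbbacadceeeaeaeae' for 'd':
  Position 1: 'd' -> MATCH (count: 1)
  Position 2: 'd' -> MATCH (count: 2)
  Position 8: 'd' -> MATCH (count: 3)
Total occurrences of 'd': 3

3


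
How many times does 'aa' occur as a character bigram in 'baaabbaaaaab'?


Scanning 'baaabbaaaaab' for bigram 'aa':
  Position 0: 'ba' -> no
  Position 1: 'aa' -> MATCH
  Position 2: 'aa' -> MATCH
  Position 3: 'ab' -> no
  Position 4: 'bb' -> no
  Position 5: 'ba' -> no
  Position 6: 'aa' -> MATCH
  Position 7: 'aa' -> MATCH
  Position 8: 'aa' -> MATCH
  Position 9: 'aa' -> MATCH
  Position 10: 'ab' -> no
Total matches: 6

6


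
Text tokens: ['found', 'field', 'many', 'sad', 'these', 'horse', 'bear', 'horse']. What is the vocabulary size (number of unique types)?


Listing all tokens and tracking unique types:
  Token 1: 'found' -> NEW (unique so far: 1)
  Token 2: 'field' -> NEW (unique so far: 2)
  Token 3: 'many' -> NEW (unique so far: 3)
  Token 4: 'sad' -> NEW (unique so far: 4)
  Token 5: 'these' -> NEW (unique so far: 5)
  Token 6: 'horse' -> NEW (unique so far: 6)
  Token 7: 'bear' -> NEW (unique so far: 7)
  Token 8: 'horse' -> duplicate (unique so far: 7)
Unique types: ('bear', 'field', 'found', 'horse', 'many', 'sad', 'these')
Vocabulary size: 7

7


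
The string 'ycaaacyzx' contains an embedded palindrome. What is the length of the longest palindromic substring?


Scanning 'ycaaacyzx' for palindromic substrings.
Substring at positions 0-6: 'ycaaacy'.
Check: reverse('ycaaacy') = 'ycaaacy' -> palindrome confirmed.
Neighbouring characters ('-' / 'z') break symmetry, so it cannot extend further.
No longer palindromic substring exists; longest length = 7

7


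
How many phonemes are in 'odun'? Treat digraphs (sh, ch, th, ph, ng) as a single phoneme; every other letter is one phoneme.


Parsing 'odun' greedily, digraphs first:
  'o' -> vowel phoneme (phonemes so far: 1)
  'd' -> consonant phoneme (phonemes so far: 2)
  'u' -> vowel phoneme (phonemes so far: 3)
  'n' -> consonant phoneme (phonemes so far: 4)
Total phonemes: 4

4


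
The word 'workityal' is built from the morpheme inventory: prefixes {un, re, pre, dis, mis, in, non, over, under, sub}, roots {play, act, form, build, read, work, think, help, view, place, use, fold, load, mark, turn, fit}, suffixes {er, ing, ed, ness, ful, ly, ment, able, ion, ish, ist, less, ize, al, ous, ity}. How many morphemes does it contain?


Segmenting 'workityal' against the inventory:
  'work' -> root (morpheme 1)
  'ity' -> suffix (morpheme 2)
  'al' -> suffix (morpheme 3)
Total morphemes: 3

3


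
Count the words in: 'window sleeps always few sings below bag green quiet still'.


Counting words by splitting on spaces:
  Word 1: 'window'
  Word 2: 'sleeps'
  Word 3: 'always'
  Word 4: 'few'
  Word 5: 'sings'
  Word 6: 'below'
  Word 7: 'bag'
  Word 8: 'green'
  Word 9: 'quiet'
  Word 10: 'still'
Total words: 10

10


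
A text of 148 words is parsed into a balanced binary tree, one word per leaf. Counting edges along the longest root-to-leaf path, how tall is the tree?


In a balanced binary tree with n leaves the deepest leaf is ceil(log2(n)) edges below the root.
log2(148) = 7.2095
ceil(7.2095) = 8
height (edges) = 8

8


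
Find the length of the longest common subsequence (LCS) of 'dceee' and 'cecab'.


DP table for LCS of 'dceee' and 'cecab':
       c  e  c  a  b
    0  0  0  0  0  0
  d 0  0  0  0  0  0
  c 0  1  1  1  1  1
  e 0  1  2  2  2  2
  e 0  1  2  2  2  2
  e 0  1  2  2  2  2
LCS: 'ce'
LCS length = 2

2


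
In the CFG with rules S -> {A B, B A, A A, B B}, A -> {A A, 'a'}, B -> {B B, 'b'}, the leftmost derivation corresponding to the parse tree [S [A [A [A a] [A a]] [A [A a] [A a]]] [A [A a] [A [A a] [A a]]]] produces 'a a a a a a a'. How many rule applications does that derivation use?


Every bracketed nonterminal node [X ...] in the tree is produced by exactly one rule application.
Reading the tree off as a leftmost derivation:
  Step 1: S  =>  A A   (applied S -> A A)
  Step 2: A A  =>  A A A   (applied A -> A A)
  Step 3: A A A  =>  A A A A   (applied A -> A A)
  Step 4: A A A A  =>  a A A A   (applied A -> a)
  Step 5: a A A A  =>  a a A A   (applied A -> a)
  Step 6: a a A A  =>  a a A A A   (applied A -> A A)
  Step 7: a a A A A  =>  a a a A A   (applied A -> a)
  Step 8: a a a A A  =>  a a a a A   (applied A -> a)
  Step 9: a a a a A  =>  a a a a A A   (applied A -> A A)
  Step 10: a a a a A A  =>  a a a a a A   (applied A -> a)
  Step 11: a a a a a A  =>  a a a a a A A   (applied A -> A A)
  Step 12: a a a a a A A  =>  a a a a a a A   (applied A -> a)
  Step 13: a a a a a a A  =>  a a a a a a a   (applied A -> a)
Final yield: a a a a a a a
Total rewrite steps: 13

13


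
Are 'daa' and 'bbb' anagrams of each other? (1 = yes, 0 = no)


Sort characters of 'daa': 'aad'
Sort characters of 'bbb': 'bbb'
Sorted forms differ -> they are NOT anagrams
Result: 0

0


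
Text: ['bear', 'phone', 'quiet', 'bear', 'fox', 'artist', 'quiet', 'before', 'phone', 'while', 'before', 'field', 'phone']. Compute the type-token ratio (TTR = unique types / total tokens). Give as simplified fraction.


Tokens: 13
Unique types: ('artist', 'bear', 'before', 'field', 'fox', 'phone', 'quiet', 'while') = 8
TTR = 8/13
Already in lowest terms.

8/13


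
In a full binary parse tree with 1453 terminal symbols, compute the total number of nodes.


Leaf nodes (terminals): 1453
Internal nodes = n - 1 = 1453 - 1 = 1452
Total = leaves + internal = 1453 + 1452 = 2905

2905


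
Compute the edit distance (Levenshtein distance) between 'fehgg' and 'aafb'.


Building DP table for s1='fehgg' (len 5) and s2='aafb' (len 4):
       a  a  f  b
    0  1  2  3  4
  f 1  1  2  2  3
  e 2  2  2  3  3
  h 3  3  3  3  4
  g 4  4  4  4  4
  g 5  5  5  5  5
Edit distance = dp[5][4] = 5

5


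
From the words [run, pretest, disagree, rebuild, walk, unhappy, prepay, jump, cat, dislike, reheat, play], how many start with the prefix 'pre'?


Checking each word for prefix 'pre':
  'run' -> no (count: 0)
  'pretest' -> YES, starts with 'pre' (count: 1)
  'disagree' -> no (count: 1)
  'rebuild' -> no (count: 1)
  'walk' -> no (count: 1)
  'unhappy' -> no (count: 1)
  'prepay' -> YES, starts with 'pre' (count: 2)
  'jump' -> no (count: 2)
  'cat' -> no (count: 2)
  'dislike' -> no (count: 2)
  'reheat' -> no (count: 2)
  'play' -> no (count: 2)
Total with prefix 'pre': 2

2


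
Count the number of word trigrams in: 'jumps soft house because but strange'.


Word trigrams from [6] words:
  Trigram 1: (jumps soft house)
  Trigram 2: (soft house because)
  Trigram 3: (house because but)
  Trigram 4: (because but strange)
Total word trigrams: 6 - 2 = 4

4


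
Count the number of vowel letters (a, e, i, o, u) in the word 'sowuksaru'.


Scanning each character of 'sowuksaru':
  Position 1: 's' -> consonant (running count: 0)
  Position 2: 'o' -> vowel (running count: 1)
  Position 3: 'w' -> consonant (running count: 1)
  Position 4: 'u' -> vowel (running count: 2)
  Position 5: 'k' -> consonant (running count: 2)
  Position 6: 's' -> consonant (running count: 2)
  Position 7: 'a' -> vowel (running count: 3)
  Position 8: 'r' -> consonant (running count: 3)
  Position 9: 'u' -> vowel (running count: 4)
Total vowels: 4

4


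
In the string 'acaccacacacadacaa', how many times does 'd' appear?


Scanning 'acaccacacacadacaa' for 'd':
  Position 12: 'd' -> MATCH (count: 1)
Total occurrences of 'd': 1

1


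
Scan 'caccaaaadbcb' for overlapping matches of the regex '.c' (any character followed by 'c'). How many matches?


Pattern: .c means any character followed by 'c'.
Scanning 'caccaaaadbcb' position-by-position:
  Pos 0: window 'ca' -> no
  Pos 1: window 'ac' -> MATCH
  Pos 2: window 'cc' -> MATCH
  Pos 3: window 'ca' -> no
  Pos 4: window 'aa' -> no
  Pos 5: window 'aa' -> no
  Pos 6: window 'aa' -> no
  Pos 7: window 'ad' -> no
  Pos 8: window 'db' -> no
  Pos 9: window 'bc' -> MATCH
  Pos 10: window 'cb' -> no
  Pos 11: window 'b' -> no
Total matches: 3

3


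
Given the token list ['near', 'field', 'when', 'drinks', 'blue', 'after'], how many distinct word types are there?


Listing all tokens and tracking unique types:
  Token 1: 'near' -> NEW (unique so far: 1)
  Token 2: 'field' -> NEW (unique so far: 2)
  Token 3: 'when' -> NEW (unique so far: 3)
  Token 4: 'drinks' -> NEW (unique so far: 4)
  Token 5: 'blue' -> NEW (unique so far: 5)
  Token 6: 'after' -> NEW (unique so far: 6)
Unique types: ('after', 'blue', 'drinks', 'field', 'near', 'when')
Vocabulary size: 6

6


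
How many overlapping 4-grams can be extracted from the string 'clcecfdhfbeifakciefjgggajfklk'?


String 'clcecfdhfbeifakciefjgggajfklk' has length L = 29.
Number of overlapping n-grams = L - n + 1
Substituting: 29 - 4 + 1 = 26

26


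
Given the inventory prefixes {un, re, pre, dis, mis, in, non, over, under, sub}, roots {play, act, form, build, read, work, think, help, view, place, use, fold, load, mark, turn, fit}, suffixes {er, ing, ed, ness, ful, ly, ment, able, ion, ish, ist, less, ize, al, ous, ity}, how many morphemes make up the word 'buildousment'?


Segmenting 'buildousment' against the inventory:
  'build' -> root (morpheme 1)
  'ous' -> suffix (morpheme 2)
  'ment' -> suffix (morpheme 3)
Total morphemes: 3

3


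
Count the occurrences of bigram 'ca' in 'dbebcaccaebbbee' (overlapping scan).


Scanning 'dbebcaccaebbbee' for bigram 'ca':
  Position 0: 'db' -> no
  Position 1: 'be' -> no
  Position 2: 'eb' -> no
  Position 3: 'bc' -> no
  Position 4: 'ca' -> MATCH
  Position 5: 'ac' -> no
  Position 6: 'cc' -> no
  Position 7: 'ca' -> MATCH
  Position 8: 'ae' -> no
  Position 9: 'eb' -> no
  Position 10: 'bb' -> no
  Position 11: 'bb' -> no
  Position 12: 'be' -> no
  Position 13: 'ee' -> no
Total matches: 2

2


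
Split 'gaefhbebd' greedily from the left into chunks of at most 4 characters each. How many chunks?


'gaefhbebd' has 9 characters.
Chunking with max size 4:
  Chunk 1: 'gaef' (positions 0-3)
  Chunk 2: 'hbeb' (positions 4-7)
  Chunk 3: 'd' (positions 8-8)
Total chunks: ceil(9 / 4) = 3

3


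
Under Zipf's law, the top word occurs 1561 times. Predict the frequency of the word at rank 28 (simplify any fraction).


Zipf's law: freq(rank) = f1 / rank
f1 = 1561, rank = 28
freq = 1561 / 28
GCD(1561, 28) = 7
Simplified: 223/4

223/4


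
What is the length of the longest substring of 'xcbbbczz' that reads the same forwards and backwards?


Scanning 'xcbbbczz' for palindromic substrings.
Substring at positions 1-5: 'cbbbc'.
Check: reverse('cbbbc') = 'cbbbc' -> palindrome confirmed.
Neighbouring characters ('x' / 'z') break symmetry, so it cannot extend further.
No longer palindromic substring exists; longest length = 5

5


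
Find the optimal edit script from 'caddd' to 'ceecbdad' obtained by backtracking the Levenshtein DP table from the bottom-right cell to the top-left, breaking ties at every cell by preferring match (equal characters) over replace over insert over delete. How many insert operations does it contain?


Edit distance = 5. Backtracking from cell (5, 8) with preference match > replace > insert > delete,
then listing the resulting alignment 'caddd' -> 'ceecbdad' left to right:
  Step 1: insert 'c' [insertion #1]
  Step 2: insert 'e' [insertion #2]
  Step 3: insert 'e' [insertion #3]
  Step 4: keep 'c'
  Step 5: replace a->b
  Step 6: keep 'd'
  Step 7: replace d->a
  Step 8: keep 'd'
Total insertions: 3

3


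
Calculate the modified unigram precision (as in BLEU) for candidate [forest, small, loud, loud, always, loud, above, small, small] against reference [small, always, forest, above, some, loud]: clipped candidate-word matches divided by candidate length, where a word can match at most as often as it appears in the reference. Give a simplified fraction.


Reference word counts: {'above': 1, 'always': 1, 'forest': 1, 'loud': 1, 'small': 1, 'some': 1}
Checking each candidate word (with clipping):
  'forest' -> in reference (ref count 1, used 1/1) -> match (matches: 1)
  'small' -> in reference (ref count 1, used 1/1) -> match (matches: 2)
  'loud' -> in reference (ref count 1, used 1/1) -> match (matches: 3)
  'loud' -> ref count 1 already used up (1/1) -> clipped, no match (matches: 3)
  'always' -> in reference (ref count 1, used 1/1) -> match (matches: 4)
  'loud' -> ref count 1 already used up (1/1) -> clipped, no match (matches: 4)
  'above' -> in reference (ref count 1, used 1/1) -> match (matches: 5)
  'small' -> ref count 1 already used up (1/1) -> clipped, no match (matches: 5)
  'small' -> ref count 1 already used up (1/1) -> clipped, no match (matches: 5)
Clipped matches: 5, Candidate length: 9
Precision = 5/9

5/9


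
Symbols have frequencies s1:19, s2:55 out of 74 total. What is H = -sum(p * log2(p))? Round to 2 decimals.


Computing entropy H = -sum(p_i * log2(p_i)):
  s1: p = 19/74 = 0.2568, -p*log2(p) = 0.5036
  s2: p = 55/74 = 0.7432, -p*log2(p) = 0.3182
H = sum of terms = 0.8218
Rounded to 2 decimals: 0.82

0.82


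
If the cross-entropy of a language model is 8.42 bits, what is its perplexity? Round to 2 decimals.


Perplexity formula: PP = 2^H
H = 8.42
PP = 2^8.42
Decompose: 2^8.42 = 2^8 * 2^0.42
2^8 = 256, 2^0.42 ~ 1.3379276
PP ~ 256 * 1.3379276 = 342.5094656
Rounded to 2 decimals: 342.51

342.51


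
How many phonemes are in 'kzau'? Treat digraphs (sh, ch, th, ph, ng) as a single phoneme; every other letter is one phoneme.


Parsing 'kzau' greedily, digraphs first:
  'k' -> consonant phoneme (phonemes so far: 1)
  'z' -> consonant phoneme (phonemes so far: 2)
  'a' -> vowel phoneme (phonemes so far: 3)
  'u' -> vowel phoneme (phonemes so far: 4)
Total phonemes: 4

4


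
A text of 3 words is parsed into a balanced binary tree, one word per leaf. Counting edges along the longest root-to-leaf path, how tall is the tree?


In a balanced binary tree with n leaves the deepest leaf is ceil(log2(n)) edges below the root.
log2(3) = 1.5850
ceil(1.5850) = 2
height (edges) = 2

2


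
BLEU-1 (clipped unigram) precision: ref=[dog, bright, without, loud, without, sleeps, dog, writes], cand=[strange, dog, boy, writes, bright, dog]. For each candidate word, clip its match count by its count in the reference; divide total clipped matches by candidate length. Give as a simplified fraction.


Reference word counts: {'bright': 1, 'dog': 2, 'loud': 1, 'sleeps': 1, 'without': 2, 'writes': 1}
Checking each candidate word (with clipping):
  'strange' -> not in reference -> no match (matches: 0)
  'dog' -> in reference (ref count 2, used 1/2) -> match (matches: 1)
  'boy' -> not in reference -> no match (matches: 1)
  'writes' -> in reference (ref count 1, used 1/1) -> match (matches: 2)
  'bright' -> in reference (ref count 1, used 1/1) -> match (matches: 3)
  'dog' -> in reference (ref count 2, used 2/2) -> match (matches: 4)
Clipped matches: 4, Candidate length: 6
Precision = 4/6 = 2/3

2/3


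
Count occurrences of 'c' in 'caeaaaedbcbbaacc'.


Scanning 'caeaaaedbcbbaacc' for 'c':
  Position 0: 'c' -> MATCH (count: 1)
  Position 9: 'c' -> MATCH (count: 2)
  Position 14: 'c' -> MATCH (count: 3)
  Position 15: 'c' -> MATCH (count: 4)
Total occurrences of 'c': 4

4


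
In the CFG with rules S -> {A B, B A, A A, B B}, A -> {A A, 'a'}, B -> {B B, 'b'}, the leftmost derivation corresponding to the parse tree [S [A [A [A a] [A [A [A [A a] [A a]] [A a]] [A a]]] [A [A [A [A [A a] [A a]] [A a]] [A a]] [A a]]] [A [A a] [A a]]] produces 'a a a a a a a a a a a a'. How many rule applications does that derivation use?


Every bracketed nonterminal node [X ...] in the tree is produced by exactly one rule application.
Reading the tree off as a leftmost derivation:
  Step 1: S  =>  A A   (applied S -> A A)
  Step 2: A A  =>  A A A   (applied A -> A A)
  Step 3: A A A  =>  A A A A   (applied A -> A A)
  Step 4: A A A A  =>  a A A A   (applied A -> a)
  Step 5: a A A A  =>  a A A A A   (applied A -> A A)
  Step 6: a A A A A  =>  a A A A A A   (applied A -> A A)
  Step 7: a A A A A A  =>  a A A A A A A   (applied A -> A A)
  Step 8: a A A A A A A  =>  a a A A A A A   (applied A -> a)
  Step 9: a a A A A A A  =>  a a a A A A A   (applied A -> a)
  Step 10: a a a A A A A  =>  a a a a A A A   (applied A -> a)
  Step 11: a a a a A A A  =>  a a a a a A A   (applied A -> a)
  Step 12: a a a a a A A  =>  a a a a a A A A   (applied A -> A A)
  Step 13: a a a a a A A A  =>  a a a a a A A A A   (applied A -> A A)
  Step 14: a a a a a A A A A  =>  a a a a a A A A A A   (applied A -> A A)
  Step 15: a a a a a A A A A A  =>  a a a a a A A A A A A   (applied A -> A A)
  Step 16: a a a a a A A A A A A  =>  a a a a a a A A A A A   (applied A -> a)
  Step 17: a a a a a a A A A A A  =>  a a a a a a a A A A A   (applied A -> a)
  Step 18: a a a a a a a A A A A  =>  a a a a a a a a A A A   (applied A -> a)
  Step 19: a a a a a a a a A A A  =>  a a a a a a a a a A A   (applied A -> a)
  Step 20: a a a a a a a a a A A  =>  a a a a a a a a a a A   (applied A -> a)
  Step 21: a a a a a a a a a a A  =>  a a a a a a a a a a A A   (applied A -> A A)
  Step 22: a a a a a a a a a a A A  =>  a a a a a a a a a a a A   (applied A -> a)
  Step 23: a a a a a a a a a a a A  =>  a a a a a a a a a a a a   (applied A -> a)
Final yield: a a a a a a a a a a a a
Total rewrite steps: 23

23


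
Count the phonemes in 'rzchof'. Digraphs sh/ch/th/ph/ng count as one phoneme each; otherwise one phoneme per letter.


Parsing 'rzchof' greedily, digraphs first:
  'r' -> consonant phoneme (phonemes so far: 1)
  'z' -> consonant phoneme (phonemes so far: 2)
  'ch' -> digraph (1 consonant phoneme) (phonemes so far: 3)
  'o' -> vowel phoneme (phonemes so far: 4)
  'f' -> consonant phoneme (phonemes so far: 5)
Total phonemes: 5

5


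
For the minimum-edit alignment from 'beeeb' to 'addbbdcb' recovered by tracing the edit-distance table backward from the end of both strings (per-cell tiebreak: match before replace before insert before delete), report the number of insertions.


Edit distance = 6. Backtracking from cell (5, 8) with preference match > replace > insert > delete,
then listing the resulting alignment 'beeeb' -> 'addbbdcb' left to right:
  Step 1: insert 'a' [insertion #1]
  Step 2: insert 'd' [insertion #2]
  Step 3: insert 'd' [insertion #3]
  Step 4: keep 'b'
  Step 5: replace e->b
  Step 6: replace e->d
  Step 7: replace e->c
  Step 8: keep 'b'
Total insertions: 3

3


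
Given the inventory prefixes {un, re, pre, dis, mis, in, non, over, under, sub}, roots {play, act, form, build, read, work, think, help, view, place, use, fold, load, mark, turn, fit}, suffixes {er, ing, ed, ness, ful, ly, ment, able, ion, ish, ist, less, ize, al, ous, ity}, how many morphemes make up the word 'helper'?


Segmenting 'helper' against the inventory:
  'help' -> root (morpheme 1)
  'er' -> suffix (morpheme 2)
Total morphemes: 2

2


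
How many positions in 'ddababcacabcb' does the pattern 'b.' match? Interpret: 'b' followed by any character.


Pattern: b. means 'b' followed by any character.
Scanning 'ddababcacabcb' position-by-position:
  Pos 0: window 'dd' -> no
  Pos 1: window 'da' -> no
  Pos 2: window 'ab' -> no
  Pos 3: window 'ba' -> MATCH
  Pos 4: window 'ab' -> no
  Pos 5: window 'bc' -> MATCH
  Pos 6: window 'ca' -> no
  Pos 7: window 'ac' -> no
  Pos 8: window 'ca' -> no
  Pos 9: window 'ab' -> no
  Pos 10: window 'bc' -> MATCH
  Pos 11: window 'cb' -> no
  Pos 12: window 'b' -> no
Total matches: 3

3


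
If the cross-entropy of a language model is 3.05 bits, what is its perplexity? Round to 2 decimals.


Perplexity formula: PP = 2^H
H = 3.05
PP = 2^3.05
Decompose: 2^3.05 = 2^3 * 2^0.05
2^3 = 8, 2^0.05 ~ 1.0352649
PP ~ 8 * 1.0352649 = 8.2821192
Rounded to 2 decimals: 8.28

8.28


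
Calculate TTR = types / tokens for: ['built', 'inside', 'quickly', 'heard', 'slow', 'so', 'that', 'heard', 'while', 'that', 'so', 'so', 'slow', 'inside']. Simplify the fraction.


Tokens: 14
Unique types: ('built', 'heard', 'inside', 'quickly', 'slow', 'so', 'that', 'while') = 8
TTR = 8/14
Simplify: divide both by 2 -> 4/7
TTR = 4/7

4/7


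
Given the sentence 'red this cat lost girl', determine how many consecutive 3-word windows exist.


Word trigrams from [5] words:
  Trigram 1: (red this cat)
  Trigram 2: (this cat lost)
  Trigram 3: (cat lost girl)
Total word trigrams: 5 - 2 = 3

3


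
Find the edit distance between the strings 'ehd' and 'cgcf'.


Building DP table for s1='ehd' (len 3) and s2='cgcf' (len 4):
       c  g  c  f
    0  1  2  3  4
  e 1  1  2  3  4
  h 2  2  2  3  4
  d 3  3  3  3  4
Edit distance = dp[3][4] = 4

4


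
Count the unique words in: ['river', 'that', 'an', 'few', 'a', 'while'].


Listing all tokens and tracking unique types:
  Token 1: 'river' -> NEW (unique so far: 1)
  Token 2: 'that' -> NEW (unique so far: 2)
  Token 3: 'an' -> NEW (unique so far: 3)
  Token 4: 'few' -> NEW (unique so far: 4)
  Token 5: 'a' -> NEW (unique so far: 5)
  Token 6: 'while' -> NEW (unique so far: 6)
Unique types: ('a', 'an', 'few', 'river', 'that', 'while')
Vocabulary size: 6

6


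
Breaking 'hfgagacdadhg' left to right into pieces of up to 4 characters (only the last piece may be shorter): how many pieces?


'hfgagacdadhg' has 12 characters.
Chunking with max size 4:
  Chunk 1: 'hfga' (positions 0-3)
  Chunk 2: 'gacd' (positions 4-7)
  Chunk 3: 'adhg' (positions 8-11)
Total chunks: ceil(12 / 4) = 3

3


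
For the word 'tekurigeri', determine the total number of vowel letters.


Scanning each character of 'tekurigeri':
  Position 1: 't' -> consonant (running count: 0)
  Position 2: 'e' -> vowel (running count: 1)
  Position 3: 'k' -> consonant (running count: 1)
  Position 4: 'u' -> vowel (running count: 2)
  Position 5: 'r' -> consonant (running count: 2)
  Position 6: 'i' -> vowel (running count: 3)
  Position 7: 'g' -> consonant (running count: 3)
  Position 8: 'e' -> vowel (running count: 4)
  Position 9: 'r' -> consonant (running count: 4)
  Position 10: 'i' -> vowel (running count: 5)
Total vowels: 5

5


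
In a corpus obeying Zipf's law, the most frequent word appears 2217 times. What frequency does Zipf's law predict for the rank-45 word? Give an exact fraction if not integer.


Zipf's law: freq(rank) = f1 / rank
f1 = 2217, rank = 45
freq = 2217 / 45
GCD(2217, 45) = 3
Simplified: 739/15

739/15


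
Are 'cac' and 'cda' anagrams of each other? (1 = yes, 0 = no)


Sort characters of 'cac': 'acc'
Sort characters of 'cda': 'acd'
Sorted forms differ -> they are NOT anagrams
Result: 0

0


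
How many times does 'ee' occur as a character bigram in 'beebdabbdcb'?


Scanning 'beebdabbdcb' for bigram 'ee':
  Position 0: 'be' -> no
  Position 1: 'ee' -> MATCH
  Position 2: 'eb' -> no
  Position 3: 'bd' -> no
  Position 4: 'da' -> no
  Position 5: 'ab' -> no
  Position 6: 'bb' -> no
  Position 7: 'bd' -> no
  Position 8: 'dc' -> no
  Position 9: 'cb' -> no
Total matches: 1

1


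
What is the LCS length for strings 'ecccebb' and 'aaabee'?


DP table for LCS of 'ecccebb' and 'aaabee':
       a  a  a  b  e  e
    0  0  0  0  0  0  0
  e 0  0  0  0  0  1  1
  c 0  0  0  0  0  1  1
  c 0  0  0  0  0  1  1
  c 0  0  0  0  0  1  1
  e 0  0  0  0  0  1  2
  b 0  0  0  0  1  1  2
  b 0  0  0  0  1  1  2
LCS: 'ee'
LCS length = 2

2


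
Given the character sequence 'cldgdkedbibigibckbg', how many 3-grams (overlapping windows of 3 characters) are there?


String 'cldgdkedbibigibckbg' has length L = 19.
Number of overlapping n-grams = L - n + 1
Substituting: 19 - 3 + 1 = 17

17


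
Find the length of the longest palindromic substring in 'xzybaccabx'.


Scanning 'xzybaccabx' for palindromic substrings.
Substring at positions 3-8: 'baccab'.
Check: reverse('baccab') = 'baccab' -> palindrome confirmed.
Neighbouring characters ('y' / 'x') break symmetry, so it cannot extend further.
No longer palindromic substring exists; longest length = 6

6


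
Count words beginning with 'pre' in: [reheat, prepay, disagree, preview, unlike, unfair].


Checking each word for prefix 'pre':
  'reheat' -> no (count: 0)
  'prepay' -> YES, starts with 'pre' (count: 1)
  'disagree' -> no (count: 1)
  'preview' -> YES, starts with 'pre' (count: 2)
  'unlike' -> no (count: 2)
  'unfair' -> no (count: 2)
Total with prefix 'pre': 2

2


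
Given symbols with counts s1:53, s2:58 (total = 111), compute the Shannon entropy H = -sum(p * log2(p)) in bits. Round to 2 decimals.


Computing entropy H = -sum(p_i * log2(p_i)):
  s1: p = 53/111 = 0.4775, -p*log2(p) = 0.5092
  s2: p = 58/111 = 0.5225, -p*log2(p) = 0.4893
H = sum of terms = 0.9985
Rounded to 2 decimals: 1.00

1.00


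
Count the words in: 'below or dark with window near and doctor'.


Counting words by splitting on spaces:
  Word 1: 'below'
  Word 2: 'or'
  Word 3: 'dark'
  Word 4: 'with'
  Word 5: 'window'
  Word 6: 'near'
  Word 7: 'and'
  Word 8: 'doctor'
Total words: 8

8


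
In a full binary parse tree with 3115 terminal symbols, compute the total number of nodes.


Leaf nodes (terminals): 3115
Internal nodes = n - 1 = 3115 - 1 = 3114
Total = leaves + internal = 3115 + 3114 = 6229

6229


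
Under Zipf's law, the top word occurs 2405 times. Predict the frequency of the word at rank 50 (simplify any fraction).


Zipf's law: freq(rank) = f1 / rank
f1 = 2405, rank = 50
freq = 2405 / 50
GCD(2405, 50) = 5
Simplified: 481/10

481/10


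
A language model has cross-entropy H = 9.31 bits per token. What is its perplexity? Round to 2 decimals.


Perplexity formula: PP = 2^H
H = 9.31
PP = 2^9.31
Decompose: 2^9.31 = 2^9 * 2^0.31
2^9 = 512, 2^0.31 ~ 1.2397077
PP ~ 512 * 1.2397077 = 634.7303424
Rounded to 2 decimals: 634.73

634.73


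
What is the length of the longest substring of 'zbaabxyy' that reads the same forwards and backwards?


Scanning 'zbaabxyy' for palindromic substrings.
Substring at positions 1-4: 'baab'.
Check: reverse('baab') = 'baab' -> palindrome confirmed.
Neighbouring characters ('z' / 'x') break symmetry, so it cannot extend further.
No longer palindromic substring exists; longest length = 4

4


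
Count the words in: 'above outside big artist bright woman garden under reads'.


Counting words by splitting on spaces:
  Word 1: 'above'
  Word 2: 'outside'
  Word 3: 'big'
  Word 4: 'artist'
  Word 5: 'bright'
  Word 6: 'woman'
  Word 7: 'garden'
  Word 8: 'under'
  Word 9: 'reads'
Total words: 9

9


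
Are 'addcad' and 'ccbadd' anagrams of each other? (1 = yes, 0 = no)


Sort characters of 'addcad': 'aacddd'
Sort characters of 'ccbadd': 'abccdd'
Sorted forms differ -> they are NOT anagrams
Result: 0

0


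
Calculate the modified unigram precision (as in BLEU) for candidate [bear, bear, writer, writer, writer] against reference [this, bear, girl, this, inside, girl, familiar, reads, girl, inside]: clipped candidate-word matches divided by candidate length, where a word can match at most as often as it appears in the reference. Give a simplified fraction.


Reference word counts: {'bear': 1, 'familiar': 1, 'girl': 3, 'inside': 2, 'reads': 1, 'this': 2}
Checking each candidate word (with clipping):
  'bear' -> in reference (ref count 1, used 1/1) -> match (matches: 1)
  'bear' -> ref count 1 already used up (1/1) -> clipped, no match (matches: 1)
  'writer' -> not in reference -> no match (matches: 1)
  'writer' -> not in reference -> no match (matches: 1)
  'writer' -> not in reference -> no match (matches: 1)
Clipped matches: 1, Candidate length: 5
Precision = 1/5

1/5


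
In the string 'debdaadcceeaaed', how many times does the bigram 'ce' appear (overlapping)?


Scanning 'debdaadcceeaaed' for bigram 'ce':
  Position 0: 'de' -> no
  Position 1: 'eb' -> no
  Position 2: 'bd' -> no
  Position 3: 'da' -> no
  Position 4: 'aa' -> no
  Position 5: 'ad' -> no
  Position 6: 'dc' -> no
  Position 7: 'cc' -> no
  Position 8: 'ce' -> MATCH
  Position 9: 'ee' -> no
  Position 10: 'ea' -> no
  Position 11: 'aa' -> no
  Position 12: 'ae' -> no
  Position 13: 'ed' -> no
Total matches: 1

1


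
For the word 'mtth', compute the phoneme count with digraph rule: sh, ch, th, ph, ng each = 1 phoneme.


Parsing 'mtth' greedily, digraphs first:
  'm' -> consonant phoneme (phonemes so far: 1)
  't' -> consonant phoneme (phonemes so far: 2)
  'th' -> digraph (1 consonant phoneme) (phonemes so far: 3)
Total phonemes: 3

3


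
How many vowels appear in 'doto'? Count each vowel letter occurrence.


Scanning each character of 'doto':
  Position 1: 'd' -> consonant (running count: 0)
  Position 2: 'o' -> vowel (running count: 1)
  Position 3: 't' -> consonant (running count: 1)
  Position 4: 'o' -> vowel (running count: 2)
Total vowels: 2

2


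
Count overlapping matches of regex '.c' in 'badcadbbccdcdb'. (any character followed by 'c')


Pattern: .c means any character followed by 'c'.
Scanning 'badcadbbccdcdb' position-by-position:
  Pos 0: window 'ba' -> no
  Pos 1: window 'ad' -> no
  Pos 2: window 'dc' -> MATCH
  Pos 3: window 'ca' -> no
  Pos 4: window 'ad' -> no
  Pos 5: window 'db' -> no
  Pos 6: window 'bb' -> no
  Pos 7: window 'bc' -> MATCH
  Pos 8: window 'cc' -> MATCH
  Pos 9: window 'cd' -> no
  Pos 10: window 'dc' -> MATCH
  Pos 11: window 'cd' -> no
  Pos 12: window 'db' -> no
  Pos 13: window 'b' -> no
Total matches: 4

4


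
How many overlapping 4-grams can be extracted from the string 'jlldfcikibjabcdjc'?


String 'jlldfcikibjabcdjc' has length L = 17.
Number of overlapping n-grams = L - n + 1
Substituting: 17 - 4 + 1 = 14

14


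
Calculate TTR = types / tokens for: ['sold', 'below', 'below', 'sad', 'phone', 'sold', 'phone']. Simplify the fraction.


Tokens: 7
Unique types: ('below', 'phone', 'sad', 'sold') = 4
TTR = 4/7
Already in lowest terms.

4/7


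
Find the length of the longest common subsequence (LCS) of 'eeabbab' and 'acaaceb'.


DP table for LCS of 'eeabbab' and 'acaaceb':
       a  c  a  a  c  e  b
    0  0  0  0  0  0  0  0
  e 0  0  0  0  0  0  1  1
  e 0  0  0  0  0  0  1  1
  a 0  1  1  1  1  1  1  1
  b 0  1  1  1  1  1  1  2
  b 0  1  1  1  1  1  1  2
  a 0  1  1  2  2  2  2  2
  b 0  1  1  2  2  2  2  3
LCS: 'aab'
LCS length = 3

3


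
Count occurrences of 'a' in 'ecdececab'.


Scanning 'ecdececab' for 'a':
  Position 7: 'a' -> MATCH (count: 1)
Total occurrences of 'a': 1

1


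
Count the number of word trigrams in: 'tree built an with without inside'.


Word trigrams from [6] words:
  Trigram 1: (tree built an)
  Trigram 2: (built an with)
  Trigram 3: (an with without)
  Trigram 4: (with without inside)
Total word trigrams: 6 - 2 = 4

4


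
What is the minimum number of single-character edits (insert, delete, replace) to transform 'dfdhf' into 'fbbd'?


Building DP table for s1='dfdhf' (len 5) and s2='fbbd' (len 4):
       f  b  b  d
    0  1  2  3  4
  d 1  1  2  3  3
  f 2  1  2  3  4
  d 3  2  2  3  3
  h 4  3  3  3  4
  f 5  4  4  4  4
Edit distance = dp[5][4] = 4

4


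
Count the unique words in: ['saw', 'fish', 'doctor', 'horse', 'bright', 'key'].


Listing all tokens and tracking unique types:
  Token 1: 'saw' -> NEW (unique so far: 1)
  Token 2: 'fish' -> NEW (unique so far: 2)
  Token 3: 'doctor' -> NEW (unique so far: 3)
  Token 4: 'horse' -> NEW (unique so far: 4)
  Token 5: 'bright' -> NEW (unique so far: 5)
  Token 6: 'key' -> NEW (unique so far: 6)
Unique types: ('bright', 'doctor', 'fish', 'horse', 'key', 'saw')
Vocabulary size: 6

6


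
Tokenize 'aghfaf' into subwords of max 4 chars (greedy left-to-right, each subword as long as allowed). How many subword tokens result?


'aghfaf' has 6 characters.
Chunking with max size 4:
  Chunk 1: 'aghf' (positions 0-3)
  Chunk 2: 'af' (positions 4-5)
Total chunks: ceil(6 / 4) = 2

2


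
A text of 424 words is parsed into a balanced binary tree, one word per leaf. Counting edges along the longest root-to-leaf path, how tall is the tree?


In a balanced binary tree with n leaves the deepest leaf is ceil(log2(n)) edges below the root.
log2(424) = 8.7279
ceil(8.7279) = 9
height (edges) = 9

9


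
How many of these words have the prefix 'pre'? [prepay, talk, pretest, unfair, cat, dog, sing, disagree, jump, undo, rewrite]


Checking each word for prefix 'pre':
  'prepay' -> YES, starts with 'pre' (count: 1)
  'talk' -> no (count: 1)
  'pretest' -> YES, starts with 'pre' (count: 2)
  'unfair' -> no (count: 2)
  'cat' -> no (count: 2)
  'dog' -> no (count: 2)
  'sing' -> no (count: 2)
  'disagree' -> no (count: 2)
  'jump' -> no (count: 2)
  'undo' -> no (count: 2)
  'rewrite' -> no (count: 2)
Total with prefix 'pre': 2

2


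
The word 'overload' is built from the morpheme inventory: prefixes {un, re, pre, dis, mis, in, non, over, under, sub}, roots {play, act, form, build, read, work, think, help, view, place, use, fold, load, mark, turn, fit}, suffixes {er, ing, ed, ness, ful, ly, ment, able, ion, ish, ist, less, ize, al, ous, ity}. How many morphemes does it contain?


Segmenting 'overload' against the inventory:
  'over' -> prefix (morpheme 1)
  'load' -> root (morpheme 2)
Total morphemes: 2

2


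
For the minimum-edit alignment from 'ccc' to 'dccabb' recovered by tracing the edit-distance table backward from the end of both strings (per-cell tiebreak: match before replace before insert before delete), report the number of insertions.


Edit distance = 4. Backtracking from cell (3, 6) with preference match > replace > insert > delete,
then listing the resulting alignment 'ccc' -> 'dccabb' left to right:
  Step 1: insert 'd' [insertion #1]
  Step 2: keep 'c'
  Step 3: keep 'c'
  Step 4: insert 'a' [insertion #2]
  Step 5: insert 'b' [insertion #3]
  Step 6: replace c->b
Total insertions: 3

3


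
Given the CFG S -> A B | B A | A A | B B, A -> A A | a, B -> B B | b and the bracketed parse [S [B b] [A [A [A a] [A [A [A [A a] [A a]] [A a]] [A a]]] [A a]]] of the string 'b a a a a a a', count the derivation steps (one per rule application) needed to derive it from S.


Every bracketed nonterminal node [X ...] in the tree is produced by exactly one rule application.
Reading the tree off as a leftmost derivation:
  Step 1: S  =>  B A   (applied S -> B A)
  Step 2: B A  =>  b A   (applied B -> b)
  Step 3: b A  =>  b A A   (applied A -> A A)
  Step 4: b A A  =>  b A A A   (applied A -> A A)
  Step 5: b A A A  =>  b a A A   (applied A -> a)
  Step 6: b a A A  =>  b a A A A   (applied A -> A A)
  Step 7: b a A A A  =>  b a A A A A   (applied A -> A A)
  Step 8: b a A A A A  =>  b a A A A A A   (applied A -> A A)
  Step 9: b a A A A A A  =>  b a a A A A A   (applied A -> a)
  Step 10: b a a A A A A  =>  b a a a A A A   (applied A -> a)
  Step 11: b a a a A A A  =>  b a a a a A A   (applied A -> a)
  Step 12: b a a a a A A  =>  b a a a a a A   (applied A -> a)
  Step 13: b a a a a a A  =>  b a a a a a a   (applied A -> a)
Final yield: b a a a a a a
Total rewrite steps: 13

13


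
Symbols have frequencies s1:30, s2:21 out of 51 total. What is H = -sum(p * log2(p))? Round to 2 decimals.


Computing entropy H = -sum(p_i * log2(p_i)):
  s1: p = 30/51 = 0.5882, -p*log2(p) = 0.4503
  s2: p = 21/51 = 0.4118, -p*log2(p) = 0.5271
H = sum of terms = 0.9774
Rounded to 2 decimals: 0.98

0.98


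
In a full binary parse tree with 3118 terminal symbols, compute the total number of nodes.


Leaf nodes (terminals): 3118
Internal nodes = n - 1 = 3118 - 1 = 3117
Total = leaves + internal = 3118 + 3117 = 6235

6235


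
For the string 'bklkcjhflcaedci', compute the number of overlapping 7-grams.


String 'bklkcjhflcaedci' has length L = 15.
Number of overlapping n-grams = L - n + 1
Substituting: 15 - 7 + 1 = 9

9


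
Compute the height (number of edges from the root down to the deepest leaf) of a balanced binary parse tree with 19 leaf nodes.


In a balanced binary tree with n leaves the deepest leaf is ceil(log2(n)) edges below the root.
log2(19) = 4.2479
ceil(4.2479) = 5
height (edges) = 5

5
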